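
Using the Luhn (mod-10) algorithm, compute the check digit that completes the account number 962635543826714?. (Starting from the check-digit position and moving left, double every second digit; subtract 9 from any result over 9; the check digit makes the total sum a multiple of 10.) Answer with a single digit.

Partial digits right→left: 4 1 7 6 2 8 3 4 5 5 3 6 2 6 9
Double every second digit counting from the check-digit position (so the 1st, 3rd, 5th, ... of the partial from the right).
  doubled (with −9 where >9): 8 5 4 6 1 6 4 9 → sum 43
  kept as-is: 1 6 8 4 5 6 6 → sum 36
Total = 43 + 36 = 79.
Check digit = (10 − (79 mod 10)) mod 10 = 1.

1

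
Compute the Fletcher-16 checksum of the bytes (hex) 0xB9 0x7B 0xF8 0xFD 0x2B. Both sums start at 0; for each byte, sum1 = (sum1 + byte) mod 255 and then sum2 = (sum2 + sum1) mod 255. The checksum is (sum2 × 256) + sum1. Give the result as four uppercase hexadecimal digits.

A057

Running sums (mod 255):
  after byte 0 (0xB9): sum1=185, sum2=185
  after byte 1 (0x7B): sum1=53, sum2=238
  after byte 2 (0xF8): sum1=46, sum2=29
  after byte 3 (0xFD): sum1=44, sum2=73
  after byte 4 (0x2B): sum1=87, sum2=160
Checksum = sum2·256 + sum1 = 160·256 + 87 = 41047 = 0xA057.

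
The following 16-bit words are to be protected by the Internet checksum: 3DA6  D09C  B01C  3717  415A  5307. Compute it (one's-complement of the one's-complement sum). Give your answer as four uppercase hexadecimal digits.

7627

One's-complement addition (fold any carry out of bit 15 back into bit 0):
  0x3DA6 + 0xD09C = 0x10E42 → wrap carry → 0x0E43
  0x0E43 + 0xB01C = 0x0BE5F
  0xBE5F + 0x3717 = 0x0F576
  0xF576 + 0x415A = 0x136D0 → wrap carry → 0x36D1
  0x36D1 + 0x5307 = 0x089D8
One's-complement sum = 0x89D8.
Checksum = ~0x89D8 & 0xFFFF = 0x7627.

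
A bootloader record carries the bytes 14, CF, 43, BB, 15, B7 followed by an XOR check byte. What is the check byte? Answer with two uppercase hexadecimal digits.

81

XOR the bytes together:
  start with 0x14
  0x14 ⊕ 0xCF = 0xDB
  0xDB ⊕ 0x43 = 0x98
  0x98 ⊕ 0xBB = 0x23
  0x23 ⊕ 0x15 = 0x36
  0x36 ⊕ 0xB7 = 0x81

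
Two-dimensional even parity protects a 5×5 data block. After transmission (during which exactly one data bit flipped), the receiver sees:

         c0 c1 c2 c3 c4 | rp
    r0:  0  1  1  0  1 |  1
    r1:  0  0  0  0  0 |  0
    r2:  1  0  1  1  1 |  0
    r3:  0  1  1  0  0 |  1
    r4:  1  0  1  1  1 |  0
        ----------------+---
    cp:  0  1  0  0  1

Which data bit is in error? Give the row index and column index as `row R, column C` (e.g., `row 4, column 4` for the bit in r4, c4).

Recompute each row's even parity and compare to rp:
  r0: data parity 1, sent rp 1 → ok
  r1: data parity 0, sent rp 0 → ok
  r2: data parity 0, sent rp 0 → ok
  r3: data parity 0, sent rp 1 → mismatch
  r4: data parity 0, sent rp 0 → ok
Recompute each column's even parity and compare to cp:
  c0: data parity 0, sent cp 0 → ok
  c1: data parity 0, sent cp 1 → mismatch
  c2: data parity 0, sent cp 0 → ok
  c3: data parity 0, sent cp 0 → ok
  c4: data parity 1, sent cp 1 → ok
Exactly one row (r3) and one column (c1) fail → the flipped bit is at their intersection.

row 3, column 1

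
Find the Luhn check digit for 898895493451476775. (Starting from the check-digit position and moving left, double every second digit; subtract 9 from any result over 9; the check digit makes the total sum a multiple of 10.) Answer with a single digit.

Partial digits right→left: 5 7 7 6 7 4 1 5 4 3 9 4 5 9 8 8 9 8
Double every second digit counting from the check-digit position (so the 1st, 3rd, 5th, ... of the partial from the right).
  doubled (with −9 where >9): 1 5 5 2 8 9 1 7 9 → sum 47
  kept as-is: 7 6 4 5 3 4 9 8 8 → sum 54
Total = 47 + 54 = 101.
Check digit = (10 − (101 mod 10)) mod 10 = 9.

9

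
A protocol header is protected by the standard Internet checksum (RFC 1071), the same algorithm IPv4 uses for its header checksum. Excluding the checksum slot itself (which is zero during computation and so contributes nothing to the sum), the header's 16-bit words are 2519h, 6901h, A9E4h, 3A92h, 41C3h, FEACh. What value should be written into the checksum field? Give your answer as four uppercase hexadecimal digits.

One's-complement addition (fold any carry out of bit 15 back into bit 0):
  0x2519 + 0x6901 = 0x08E1A
  0x8E1A + 0xA9E4 = 0x137FE → wrap carry → 0x37FF
  0x37FF + 0x3A92 = 0x07291
  0x7291 + 0x41C3 = 0x0B454
  0xB454 + 0xFEAC = 0x1B300 → wrap carry → 0xB301
One's-complement sum = 0xB301.
Checksum = ~0xB301 & 0xFFFF = 0x4CFE.

4CFE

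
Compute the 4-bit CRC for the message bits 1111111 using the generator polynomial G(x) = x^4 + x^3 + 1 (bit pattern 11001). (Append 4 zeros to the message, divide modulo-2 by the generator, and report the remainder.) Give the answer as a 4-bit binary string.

1011

Append 4 zeros: 11111110000. Divide by 11001 (XOR where the leading bit is 1):
  pos 0: 11111 XOR 11001 = 00110
  pos 2: 11011 XOR 11001 = 00010
  pos 5: 10000 XOR 11001 = 01001
  pos 6: 10010 XOR 11001 = 01011
Remainder (last 4 bits) = 1011. This is the CRC / FCS.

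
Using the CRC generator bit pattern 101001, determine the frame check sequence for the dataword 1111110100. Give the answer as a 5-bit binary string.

00100

Append 5 zeros: 111111010000000. Divide by 101001 (XOR where the leading bit is 1):
  pos 0: 111111 XOR 101001 = 010110
  pos 1: 101100 XOR 101001 = 000101
  pos 4: 101100 XOR 101001 = 000101
  pos 7: 101000 XOR 101001 = 000001
Remainder (last 5 bits) = 00100. This is the CRC / FCS.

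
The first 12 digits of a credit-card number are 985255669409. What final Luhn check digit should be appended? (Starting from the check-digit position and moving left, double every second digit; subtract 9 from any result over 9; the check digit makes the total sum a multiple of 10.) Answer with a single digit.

4

Partial digits right→left: 9 0 4 9 6 6 5 5 2 5 8 9
Double every second digit counting from the check-digit position (so the 1st, 3rd, 5th, ... of the partial from the right).
  doubled (with −9 where >9): 9 8 3 1 4 7 → sum 32
  kept as-is: 0 9 6 5 5 9 → sum 34
Total = 32 + 34 = 66.
Check digit = (10 − (66 mod 10)) mod 10 = 4.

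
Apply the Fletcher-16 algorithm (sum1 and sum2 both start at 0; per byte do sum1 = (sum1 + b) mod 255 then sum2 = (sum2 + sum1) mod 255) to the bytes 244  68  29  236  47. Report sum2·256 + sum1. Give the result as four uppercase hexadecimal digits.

Running sums (mod 255):
  after byte 0 (244): sum1=244, sum2=244
  after byte 1 (68): sum1=57, sum2=46
  after byte 2 (29): sum1=86, sum2=132
  after byte 3 (236): sum1=67, sum2=199
  after byte 4 (47): sum1=114, sum2=58
Checksum = sum2·256 + sum1 = 58·256 + 114 = 14962 = 0x3A72.

3A72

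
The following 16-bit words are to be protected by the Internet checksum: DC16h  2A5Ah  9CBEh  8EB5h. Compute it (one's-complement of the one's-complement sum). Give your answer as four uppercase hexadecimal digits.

One's-complement addition (fold any carry out of bit 15 back into bit 0):
  0xDC16 + 0x2A5A = 0x10670 → wrap carry → 0x0671
  0x0671 + 0x9CBE = 0x0A32F
  0xA32F + 0x8EB5 = 0x131E4 → wrap carry → 0x31E5
One's-complement sum = 0x31E5.
Checksum = ~0x31E5 & 0xFFFF = 0xCE1A.

CE1A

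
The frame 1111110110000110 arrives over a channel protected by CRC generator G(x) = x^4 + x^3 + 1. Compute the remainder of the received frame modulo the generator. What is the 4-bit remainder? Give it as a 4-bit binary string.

0000

Modulo-2 division of 1111110110000110 by 11001:
  pos 0: 11111 XOR 11001 = 00110
  pos 2: 11010 XOR 11001 = 00011
  pos 5: 11110 XOR 11001 = 00111
  pos 7: 11100 XOR 11001 = 00101
  pos 9: 10101 XOR 11001 = 01100
  pos 10: 11001 XOR 11001 = 00000
Remainder = 0000 (zero — the frame passes the CRC check).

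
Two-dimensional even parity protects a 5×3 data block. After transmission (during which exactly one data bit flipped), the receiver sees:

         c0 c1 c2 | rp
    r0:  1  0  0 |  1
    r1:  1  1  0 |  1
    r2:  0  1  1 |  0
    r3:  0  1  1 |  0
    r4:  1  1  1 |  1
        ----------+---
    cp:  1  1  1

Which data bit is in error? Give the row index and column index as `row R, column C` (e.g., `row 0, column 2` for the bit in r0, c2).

row 1, column 1

Recompute each row's even parity and compare to rp:
  r0: data parity 1, sent rp 1 → ok
  r1: data parity 0, sent rp 1 → mismatch
  r2: data parity 0, sent rp 0 → ok
  r3: data parity 0, sent rp 0 → ok
  r4: data parity 1, sent rp 1 → ok
Recompute each column's even parity and compare to cp:
  c0: data parity 1, sent cp 1 → ok
  c1: data parity 0, sent cp 1 → mismatch
  c2: data parity 1, sent cp 1 → ok
Exactly one row (r1) and one column (c1) fail → the flipped bit is at their intersection.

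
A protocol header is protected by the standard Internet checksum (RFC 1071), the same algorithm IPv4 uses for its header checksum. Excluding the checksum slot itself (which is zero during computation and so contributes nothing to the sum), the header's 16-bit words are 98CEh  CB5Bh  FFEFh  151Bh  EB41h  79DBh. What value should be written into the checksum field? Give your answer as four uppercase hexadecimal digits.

21AD

One's-complement addition (fold any carry out of bit 15 back into bit 0):
  0x98CE + 0xCB5B = 0x16429 → wrap carry → 0x642A
  0x642A + 0xFFEF = 0x16419 → wrap carry → 0x641A
  0x641A + 0x151B = 0x07935
  0x7935 + 0xEB41 = 0x16476 → wrap carry → 0x6477
  0x6477 + 0x79DB = 0x0DE52
One's-complement sum = 0xDE52.
Checksum = ~0xDE52 & 0xFFFF = 0x21AD.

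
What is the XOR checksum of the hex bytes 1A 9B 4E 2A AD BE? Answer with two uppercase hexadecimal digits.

XOR the bytes together:
  start with 0x1A
  0x1A ⊕ 0x9B = 0x81
  0x81 ⊕ 0x4E = 0xCF
  0xCF ⊕ 0x2A = 0xE5
  0xE5 ⊕ 0xAD = 0x48
  0x48 ⊕ 0xBE = 0xF6

F6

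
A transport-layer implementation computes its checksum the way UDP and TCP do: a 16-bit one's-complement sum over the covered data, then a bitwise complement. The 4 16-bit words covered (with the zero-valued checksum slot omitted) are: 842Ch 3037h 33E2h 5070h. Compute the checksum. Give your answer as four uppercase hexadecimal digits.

C749

One's-complement addition (fold any carry out of bit 15 back into bit 0):
  0x842C + 0x3037 = 0x0B463
  0xB463 + 0x33E2 = 0x0E845
  0xE845 + 0x5070 = 0x138B5 → wrap carry → 0x38B6
One's-complement sum = 0x38B6.
Checksum = ~0x38B6 & 0xFFFF = 0xC749.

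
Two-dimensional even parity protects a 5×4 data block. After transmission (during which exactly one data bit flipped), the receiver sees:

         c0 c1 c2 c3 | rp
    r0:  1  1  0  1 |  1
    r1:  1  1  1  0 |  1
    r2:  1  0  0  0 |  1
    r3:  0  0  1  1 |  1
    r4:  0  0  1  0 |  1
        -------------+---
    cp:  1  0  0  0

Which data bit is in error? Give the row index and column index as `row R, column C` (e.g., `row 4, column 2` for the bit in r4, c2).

Recompute each row's even parity and compare to rp:
  r0: data parity 1, sent rp 1 → ok
  r1: data parity 1, sent rp 1 → ok
  r2: data parity 1, sent rp 1 → ok
  r3: data parity 0, sent rp 1 → mismatch
  r4: data parity 1, sent rp 1 → ok
Recompute each column's even parity and compare to cp:
  c0: data parity 1, sent cp 1 → ok
  c1: data parity 0, sent cp 0 → ok
  c2: data parity 1, sent cp 0 → mismatch
  c3: data parity 0, sent cp 0 → ok
Exactly one row (r3) and one column (c2) fail → the flipped bit is at their intersection.

row 3, column 2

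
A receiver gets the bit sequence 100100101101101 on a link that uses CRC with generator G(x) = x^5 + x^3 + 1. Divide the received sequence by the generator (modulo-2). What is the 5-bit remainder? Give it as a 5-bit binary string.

00000

Modulo-2 division of 100100101101101 by 101001:
  pos 0: 100100 XOR 101001 = 001101
  pos 2: 110110 XOR 101001 = 011111
  pos 3: 111111 XOR 101001 = 010110
  pos 4: 101101 XOR 101001 = 000100
  pos 7: 100011 XOR 101001 = 001010
  pos 9: 101001 XOR 101001 = 000000
Remainder = 00000 (zero — the frame passes the CRC check).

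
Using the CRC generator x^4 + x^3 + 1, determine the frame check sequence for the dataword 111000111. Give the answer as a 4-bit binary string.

Append 4 zeros: 1110001110000. Divide by 11001 (XOR where the leading bit is 1):
  pos 0: 11100 XOR 11001 = 00101
  pos 2: 10101 XOR 11001 = 01100
  pos 3: 11001 XOR 11001 = 00000
  pos 8: 10000 XOR 11001 = 01001
Remainder (last 4 bits) = 1001. This is the CRC / FCS.

1001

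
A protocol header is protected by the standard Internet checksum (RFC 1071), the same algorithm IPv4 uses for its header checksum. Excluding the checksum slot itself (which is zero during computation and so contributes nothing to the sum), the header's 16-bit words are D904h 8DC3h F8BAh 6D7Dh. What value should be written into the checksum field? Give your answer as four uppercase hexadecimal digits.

32FF

One's-complement addition (fold any carry out of bit 15 back into bit 0):
  0xD904 + 0x8DC3 = 0x166C7 → wrap carry → 0x66C8
  0x66C8 + 0xF8BA = 0x15F82 → wrap carry → 0x5F83
  0x5F83 + 0x6D7D = 0x0CD00
One's-complement sum = 0xCD00.
Checksum = ~0xCD00 & 0xFFFF = 0x32FF.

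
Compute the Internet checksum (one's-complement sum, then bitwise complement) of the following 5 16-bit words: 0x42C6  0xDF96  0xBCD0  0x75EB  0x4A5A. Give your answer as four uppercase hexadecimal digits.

608C

One's-complement addition (fold any carry out of bit 15 back into bit 0):
  0x42C6 + 0xDF96 = 0x1225C → wrap carry → 0x225D
  0x225D + 0xBCD0 = 0x0DF2D
  0xDF2D + 0x75EB = 0x15518 → wrap carry → 0x5519
  0x5519 + 0x4A5A = 0x09F73
One's-complement sum = 0x9F73.
Checksum = ~0x9F73 & 0xFFFF = 0x608C.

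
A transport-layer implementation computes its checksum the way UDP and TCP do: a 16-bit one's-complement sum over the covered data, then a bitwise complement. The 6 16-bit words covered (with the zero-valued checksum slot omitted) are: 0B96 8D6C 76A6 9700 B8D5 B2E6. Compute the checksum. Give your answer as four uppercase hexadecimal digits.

One's-complement addition (fold any carry out of bit 15 back into bit 0):
  0x0B96 + 0x8D6C = 0x09902
  0x9902 + 0x76A6 = 0x10FA8 → wrap carry → 0x0FA9
  0x0FA9 + 0x9700 = 0x0A6A9
  0xA6A9 + 0xB8D5 = 0x15F7E → wrap carry → 0x5F7F
  0x5F7F + 0xB2E6 = 0x11265 → wrap carry → 0x1266
One's-complement sum = 0x1266.
Checksum = ~0x1266 & 0xFFFF = 0xED99.

ED99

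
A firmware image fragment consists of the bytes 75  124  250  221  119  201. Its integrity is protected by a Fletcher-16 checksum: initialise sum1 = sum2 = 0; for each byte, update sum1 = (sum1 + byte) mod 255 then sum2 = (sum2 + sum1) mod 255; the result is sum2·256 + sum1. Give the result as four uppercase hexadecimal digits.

Running sums (mod 255):
  after byte 0 (75): sum1=75, sum2=75
  after byte 1 (124): sum1=199, sum2=19
  after byte 2 (250): sum1=194, sum2=213
  after byte 3 (221): sum1=160, sum2=118
  after byte 4 (119): sum1=24, sum2=142
  after byte 5 (201): sum1=225, sum2=112
Checksum = sum2·256 + sum1 = 112·256 + 225 = 28897 = 0x70E1.

70E1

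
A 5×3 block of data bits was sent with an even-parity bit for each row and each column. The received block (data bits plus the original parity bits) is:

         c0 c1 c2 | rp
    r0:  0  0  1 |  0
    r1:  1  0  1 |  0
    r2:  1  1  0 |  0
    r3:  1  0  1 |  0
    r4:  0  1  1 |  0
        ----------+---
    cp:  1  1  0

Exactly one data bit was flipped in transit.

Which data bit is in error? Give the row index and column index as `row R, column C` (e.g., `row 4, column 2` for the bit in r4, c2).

row 0, column 1

Recompute each row's even parity and compare to rp:
  r0: data parity 1, sent rp 0 → mismatch
  r1: data parity 0, sent rp 0 → ok
  r2: data parity 0, sent rp 0 → ok
  r3: data parity 0, sent rp 0 → ok
  r4: data parity 0, sent rp 0 → ok
Recompute each column's even parity and compare to cp:
  c0: data parity 1, sent cp 1 → ok
  c1: data parity 0, sent cp 1 → mismatch
  c2: data parity 0, sent cp 0 → ok
Exactly one row (r0) and one column (c1) fail → the flipped bit is at their intersection.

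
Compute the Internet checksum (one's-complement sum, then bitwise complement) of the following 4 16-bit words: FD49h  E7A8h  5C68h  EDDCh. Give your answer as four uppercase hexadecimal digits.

One's-complement addition (fold any carry out of bit 15 back into bit 0):
  0xFD49 + 0xE7A8 = 0x1E4F1 → wrap carry → 0xE4F2
  0xE4F2 + 0x5C68 = 0x1415A → wrap carry → 0x415B
  0x415B + 0xEDDC = 0x12F37 → wrap carry → 0x2F38
One's-complement sum = 0x2F38.
Checksum = ~0x2F38 & 0xFFFF = 0xD0C7.

D0C7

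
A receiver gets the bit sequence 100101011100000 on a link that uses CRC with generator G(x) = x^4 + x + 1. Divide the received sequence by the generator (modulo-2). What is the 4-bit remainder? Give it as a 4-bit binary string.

1100

Modulo-2 division of 100101011100000 by 10011:
  pos 0: 10010 XOR 10011 = 00001
  pos 4: 11011 XOR 10011 = 01000
  pos 5: 10001 XOR 10011 = 00010
  pos 8: 10000 XOR 10011 = 00011
Remainder = 1100 (nonzero — an error is detected).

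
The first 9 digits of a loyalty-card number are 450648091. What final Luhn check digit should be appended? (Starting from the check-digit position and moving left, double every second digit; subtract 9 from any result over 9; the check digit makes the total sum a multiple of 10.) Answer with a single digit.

Partial digits right→left: 1 9 0 8 4 6 0 5 4
Double every second digit counting from the check-digit position (so the 1st, 3rd, 5th, ... of the partial from the right).
  doubled (with −9 where >9): 2 0 8 0 8 → sum 18
  kept as-is: 9 8 6 5 → sum 28
Total = 18 + 28 = 46.
Check digit = (10 − (46 mod 10)) mod 10 = 4.

4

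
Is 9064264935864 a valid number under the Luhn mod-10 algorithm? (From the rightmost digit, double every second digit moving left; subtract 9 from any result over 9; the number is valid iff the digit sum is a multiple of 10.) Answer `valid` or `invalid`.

valid

From the right, keep odd positions and double even positions (subtract 9 from any doubled value over 9):
  doubled (positions 2,4,...): 3 1 9 3 8 0 → sum 24
  kept (positions 1,3,...): 4 8 3 4 2 6 9 → sum 36
Total = 60.
60 mod 10 = 0, so the number is valid.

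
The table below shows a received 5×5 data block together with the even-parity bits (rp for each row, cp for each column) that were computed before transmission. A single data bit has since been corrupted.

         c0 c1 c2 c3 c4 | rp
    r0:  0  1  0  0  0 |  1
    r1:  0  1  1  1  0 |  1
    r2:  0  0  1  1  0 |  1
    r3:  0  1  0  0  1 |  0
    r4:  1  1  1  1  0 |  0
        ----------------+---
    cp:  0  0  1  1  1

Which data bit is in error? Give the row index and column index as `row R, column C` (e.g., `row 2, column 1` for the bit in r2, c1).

Recompute each row's even parity and compare to rp:
  r0: data parity 1, sent rp 1 → ok
  r1: data parity 1, sent rp 1 → ok
  r2: data parity 0, sent rp 1 → mismatch
  r3: data parity 0, sent rp 0 → ok
  r4: data parity 0, sent rp 0 → ok
Recompute each column's even parity and compare to cp:
  c0: data parity 1, sent cp 0 → mismatch
  c1: data parity 0, sent cp 0 → ok
  c2: data parity 1, sent cp 1 → ok
  c3: data parity 1, sent cp 1 → ok
  c4: data parity 1, sent cp 1 → ok
Exactly one row (r2) and one column (c0) fail → the flipped bit is at their intersection.

row 2, column 0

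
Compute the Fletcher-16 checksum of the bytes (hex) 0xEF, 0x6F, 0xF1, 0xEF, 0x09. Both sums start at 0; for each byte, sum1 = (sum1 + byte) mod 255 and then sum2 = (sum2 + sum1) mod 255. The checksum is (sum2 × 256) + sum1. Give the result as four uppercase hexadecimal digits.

2C4A

Running sums (mod 255):
  after byte 0 (0xEF): sum1=239, sum2=239
  after byte 1 (0x6F): sum1=95, sum2=79
  after byte 2 (0xF1): sum1=81, sum2=160
  after byte 3 (0xEF): sum1=65, sum2=225
  after byte 4 (0x09): sum1=74, sum2=44
Checksum = sum2·256 + sum1 = 44·256 + 74 = 11338 = 0x2C4A.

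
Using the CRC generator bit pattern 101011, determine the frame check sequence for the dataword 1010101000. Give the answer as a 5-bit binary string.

10010

Append 5 zeros: 101010100000000. Divide by 101011 (XOR where the leading bit is 1):
  pos 0: 101010 XOR 101011 = 000001
  pos 5: 110000 XOR 101011 = 011011
  pos 6: 110110 XOR 101011 = 011101
  pos 7: 111010 XOR 101011 = 010001
  pos 8: 100010 XOR 101011 = 001001
Remainder (last 5 bits) = 10010. This is the CRC / FCS.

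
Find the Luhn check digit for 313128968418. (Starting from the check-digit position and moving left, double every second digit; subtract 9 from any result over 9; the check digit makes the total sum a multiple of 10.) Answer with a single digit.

Partial digits right→left: 8 1 4 8 6 9 8 2 1 3 1 3
Double every second digit counting from the check-digit position (so the 1st, 3rd, 5th, ... of the partial from the right).
  doubled (with −9 where >9): 7 8 3 7 2 2 → sum 29
  kept as-is: 1 8 9 2 3 3 → sum 26
Total = 29 + 26 = 55.
Check digit = (10 − (55 mod 10)) mod 10 = 5.

5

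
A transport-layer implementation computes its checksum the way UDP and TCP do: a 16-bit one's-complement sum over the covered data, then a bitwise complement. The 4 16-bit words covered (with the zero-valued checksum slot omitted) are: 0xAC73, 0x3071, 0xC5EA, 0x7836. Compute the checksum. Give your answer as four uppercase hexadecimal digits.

One's-complement addition (fold any carry out of bit 15 back into bit 0):
  0xAC73 + 0x3071 = 0x0DCE4
  0xDCE4 + 0xC5EA = 0x1A2CE → wrap carry → 0xA2CF
  0xA2CF + 0x7836 = 0x11B05 → wrap carry → 0x1B06
One's-complement sum = 0x1B06.
Checksum = ~0x1B06 & 0xFFFF = 0xE4F9.

E4F9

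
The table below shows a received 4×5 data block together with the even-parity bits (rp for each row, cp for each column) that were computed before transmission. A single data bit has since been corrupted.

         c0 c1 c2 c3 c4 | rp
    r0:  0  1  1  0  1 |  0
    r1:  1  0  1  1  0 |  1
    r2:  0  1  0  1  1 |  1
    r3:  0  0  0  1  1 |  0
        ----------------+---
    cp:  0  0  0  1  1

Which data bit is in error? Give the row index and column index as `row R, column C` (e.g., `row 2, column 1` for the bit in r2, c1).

row 0, column 0

Recompute each row's even parity and compare to rp:
  r0: data parity 1, sent rp 0 → mismatch
  r1: data parity 1, sent rp 1 → ok
  r2: data parity 1, sent rp 1 → ok
  r3: data parity 0, sent rp 0 → ok
Recompute each column's even parity and compare to cp:
  c0: data parity 1, sent cp 0 → mismatch
  c1: data parity 0, sent cp 0 → ok
  c2: data parity 0, sent cp 0 → ok
  c3: data parity 1, sent cp 1 → ok
  c4: data parity 1, sent cp 1 → ok
Exactly one row (r0) and one column (c0) fail → the flipped bit is at their intersection.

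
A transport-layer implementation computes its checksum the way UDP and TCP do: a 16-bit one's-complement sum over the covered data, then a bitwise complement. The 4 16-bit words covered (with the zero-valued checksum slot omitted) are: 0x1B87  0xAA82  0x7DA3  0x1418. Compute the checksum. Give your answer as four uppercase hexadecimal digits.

One's-complement addition (fold any carry out of bit 15 back into bit 0):
  0x1B87 + 0xAA82 = 0x0C609
  0xC609 + 0x7DA3 = 0x143AC → wrap carry → 0x43AD
  0x43AD + 0x1418 = 0x057C5
One's-complement sum = 0x57C5.
Checksum = ~0x57C5 & 0xFFFF = 0xA83A.

A83A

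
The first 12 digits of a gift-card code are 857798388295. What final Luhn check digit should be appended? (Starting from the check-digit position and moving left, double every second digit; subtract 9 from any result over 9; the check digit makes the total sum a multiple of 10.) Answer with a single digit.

1

Partial digits right→left: 5 9 2 8 8 3 8 9 7 7 5 8
Double every second digit counting from the check-digit position (so the 1st, 3rd, 5th, ... of the partial from the right).
  doubled (with −9 where >9): 1 4 7 7 5 1 → sum 25
  kept as-is: 9 8 3 9 7 8 → sum 44
Total = 25 + 44 = 69.
Check digit = (10 − (69 mod 10)) mod 10 = 1.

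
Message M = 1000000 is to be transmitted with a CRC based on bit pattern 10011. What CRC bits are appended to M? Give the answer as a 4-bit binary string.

0111

Append 4 zeros: 10000000000. Divide by 10011 (XOR where the leading bit is 1):
  pos 0: 10000 XOR 10011 = 00011
  pos 3: 11000 XOR 10011 = 01011
  pos 4: 10110 XOR 10011 = 00101
  pos 6: 10100 XOR 10011 = 00111
Remainder (last 4 bits) = 0111. This is the CRC / FCS.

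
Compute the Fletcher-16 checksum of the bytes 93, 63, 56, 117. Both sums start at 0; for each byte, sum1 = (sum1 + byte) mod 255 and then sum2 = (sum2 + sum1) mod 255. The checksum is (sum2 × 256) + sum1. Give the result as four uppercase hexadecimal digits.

Running sums (mod 255):
  after byte 0 (93): sum1=93, sum2=93
  after byte 1 (63): sum1=156, sum2=249
  after byte 2 (56): sum1=212, sum2=206
  after byte 3 (117): sum1=74, sum2=25
Checksum = sum2·256 + sum1 = 25·256 + 74 = 6474 = 0x194A.

194A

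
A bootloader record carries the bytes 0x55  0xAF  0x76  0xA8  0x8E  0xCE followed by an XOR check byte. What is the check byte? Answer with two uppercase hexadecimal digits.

64

XOR the bytes together:
  start with 0x55
  0x55 ⊕ 0xAF = 0xFA
  0xFA ⊕ 0x76 = 0x8C
  0x8C ⊕ 0xA8 = 0x24
  0x24 ⊕ 0x8E = 0xAA
  0xAA ⊕ 0xCE = 0x64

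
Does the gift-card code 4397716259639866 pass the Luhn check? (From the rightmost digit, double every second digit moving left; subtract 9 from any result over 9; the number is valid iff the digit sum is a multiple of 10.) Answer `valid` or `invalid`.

valid

From the right, keep odd positions and double even positions (subtract 9 from any doubled value over 9):
  doubled (positions 2,4,...): 3 9 3 1 3 5 9 8 → sum 41
  kept (positions 1,3,...): 6 8 3 9 2 1 7 3 → sum 39
Total = 80.
80 mod 10 = 0, so the number is valid.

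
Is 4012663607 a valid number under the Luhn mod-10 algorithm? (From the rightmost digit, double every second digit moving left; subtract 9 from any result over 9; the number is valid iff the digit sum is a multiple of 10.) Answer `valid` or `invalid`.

valid

From the right, keep odd positions and double even positions (subtract 9 from any doubled value over 9):
  doubled (positions 2,4,...): 0 6 3 2 8 → sum 19
  kept (positions 1,3,...): 7 6 6 2 0 → sum 21
Total = 40.
40 mod 10 = 0, so the number is valid.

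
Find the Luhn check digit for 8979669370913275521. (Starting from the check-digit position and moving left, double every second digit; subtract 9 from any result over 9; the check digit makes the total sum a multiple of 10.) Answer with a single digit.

Partial digits right→left: 1 2 5 5 7 2 3 1 9 0 7 3 9 6 6 9 7 9 8
Double every second digit counting from the check-digit position (so the 1st, 3rd, 5th, ... of the partial from the right).
  doubled (with −9 where >9): 2 1 5 6 9 5 9 3 5 7 → sum 52
  kept as-is: 2 5 2 1 0 3 6 9 9 → sum 37
Total = 52 + 37 = 89.
Check digit = (10 − (89 mod 10)) mod 10 = 1.

1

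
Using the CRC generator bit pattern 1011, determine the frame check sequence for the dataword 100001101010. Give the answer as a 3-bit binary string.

100

Append 3 zeros: 100001101010000. Divide by 1011 (XOR where the leading bit is 1):
  pos 0: 1000 XOR 1011 = 0011
  pos 2: 1101 XOR 1011 = 0110
  pos 3: 1101 XOR 1011 = 0110
  pos 4: 1100 XOR 1011 = 0111
  pos 5: 1111 XOR 1011 = 0100
  pos 6: 1000 XOR 1011 = 0011
  pos 8: 1110 XOR 1011 = 0101
  pos 9: 1010 XOR 1011 = 0001
Remainder (last 3 bits) = 100. This is the CRC / FCS.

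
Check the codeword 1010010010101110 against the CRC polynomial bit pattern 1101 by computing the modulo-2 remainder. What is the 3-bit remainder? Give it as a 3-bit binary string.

000

Modulo-2 division of 1010010010101110 by 1101:
  pos 0: 1010 XOR 1101 = 0111
  pos 1: 1110 XOR 1101 = 0011
  pos 3: 1110 XOR 1101 = 0011
  pos 5: 1101 XOR 1101 = 0000
  pos 10: 1011 XOR 1101 = 0110
  pos 11: 1101 XOR 1101 = 0000
Remainder = 000 (zero — the frame passes the CRC check).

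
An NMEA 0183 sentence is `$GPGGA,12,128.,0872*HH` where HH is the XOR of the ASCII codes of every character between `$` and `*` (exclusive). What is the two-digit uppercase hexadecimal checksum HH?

XOR the ASCII codes of the payload characters:
  'G' = 0x47 → acc = 0x47
  'P' = 0x50 → acc = 0x17
  'G' = 0x47 → acc = 0x50
  'G' = 0x47 → acc = 0x17
  'A' = 0x41 → acc = 0x56
  ',' = 0x2C → acc = 0x7A
  '1' = 0x31 → acc = 0x4B
  '2' = 0x32 → acc = 0x79
  ',' = 0x2C → acc = 0x55
  '1' = 0x31 → acc = 0x64
  '2' = 0x32 → acc = 0x56
  '8' = 0x38 → acc = 0x6E
  '.' = 0x2E → acc = 0x40
  ',' = 0x2C → acc = 0x6C
  '0' = 0x30 → acc = 0x5C
  '8' = 0x38 → acc = 0x64
  '7' = 0x37 → acc = 0x53
  '2' = 0x32 → acc = 0x61
Checksum = 0x61.

61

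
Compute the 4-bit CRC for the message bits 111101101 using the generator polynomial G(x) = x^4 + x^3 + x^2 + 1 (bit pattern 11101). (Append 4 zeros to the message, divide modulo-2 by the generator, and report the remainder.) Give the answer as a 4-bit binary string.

Append 4 zeros: 1111011010000. Divide by 11101 (XOR where the leading bit is 1):
  pos 0: 11110 XOR 11101 = 00011
  pos 3: 11110 XOR 11101 = 00011
  pos 6: 11100 XOR 11101 = 00001
Remainder (last 4 bits) = 0100. This is the CRC / FCS.

0100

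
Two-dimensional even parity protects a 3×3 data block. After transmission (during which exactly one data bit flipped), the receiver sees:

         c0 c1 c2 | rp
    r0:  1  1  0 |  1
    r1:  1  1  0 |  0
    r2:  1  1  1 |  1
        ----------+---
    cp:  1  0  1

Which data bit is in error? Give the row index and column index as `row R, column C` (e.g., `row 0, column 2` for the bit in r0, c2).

row 0, column 1

Recompute each row's even parity and compare to rp:
  r0: data parity 0, sent rp 1 → mismatch
  r1: data parity 0, sent rp 0 → ok
  r2: data parity 1, sent rp 1 → ok
Recompute each column's even parity and compare to cp:
  c0: data parity 1, sent cp 1 → ok
  c1: data parity 1, sent cp 0 → mismatch
  c2: data parity 1, sent cp 1 → ok
Exactly one row (r0) and one column (c1) fail → the flipped bit is at their intersection.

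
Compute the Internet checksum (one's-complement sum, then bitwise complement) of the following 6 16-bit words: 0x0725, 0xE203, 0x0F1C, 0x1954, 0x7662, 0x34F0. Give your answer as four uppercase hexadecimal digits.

4314

One's-complement addition (fold any carry out of bit 15 back into bit 0):
  0x0725 + 0xE203 = 0x0E928
  0xE928 + 0x0F1C = 0x0F844
  0xF844 + 0x1954 = 0x11198 → wrap carry → 0x1199
  0x1199 + 0x7662 = 0x087FB
  0x87FB + 0x34F0 = 0x0BCEB
One's-complement sum = 0xBCEB.
Checksum = ~0xBCEB & 0xFFFF = 0x4314.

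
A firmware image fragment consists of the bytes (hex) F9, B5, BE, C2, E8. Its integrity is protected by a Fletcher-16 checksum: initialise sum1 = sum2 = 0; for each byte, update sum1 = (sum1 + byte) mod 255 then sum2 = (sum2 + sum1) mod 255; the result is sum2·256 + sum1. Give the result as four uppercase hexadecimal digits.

631A

Running sums (mod 255):
  after byte 0 (F9): sum1=249, sum2=249
  after byte 1 (B5): sum1=175, sum2=169
  after byte 2 (BE): sum1=110, sum2=24
  after byte 3 (C2): sum1=49, sum2=73
  after byte 4 (E8): sum1=26, sum2=99
Checksum = sum2·256 + sum1 = 99·256 + 26 = 25370 = 0x631A.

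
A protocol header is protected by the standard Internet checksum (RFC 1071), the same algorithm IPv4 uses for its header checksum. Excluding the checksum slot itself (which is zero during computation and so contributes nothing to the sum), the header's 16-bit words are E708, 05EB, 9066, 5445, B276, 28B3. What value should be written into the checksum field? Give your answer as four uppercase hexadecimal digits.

5336

One's-complement addition (fold any carry out of bit 15 back into bit 0):
  0xE708 + 0x05EB = 0x0ECF3
  0xECF3 + 0x9066 = 0x17D59 → wrap carry → 0x7D5A
  0x7D5A + 0x5445 = 0x0D19F
  0xD19F + 0xB276 = 0x18415 → wrap carry → 0x8416
  0x8416 + 0x28B3 = 0x0ACC9
One's-complement sum = 0xACC9.
Checksum = ~0xACC9 & 0xFFFF = 0x5336.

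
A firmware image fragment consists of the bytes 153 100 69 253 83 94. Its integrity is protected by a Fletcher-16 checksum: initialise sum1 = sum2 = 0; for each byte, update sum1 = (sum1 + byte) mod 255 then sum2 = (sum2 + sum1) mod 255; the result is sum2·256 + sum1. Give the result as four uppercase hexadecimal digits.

A3F2

Running sums (mod 255):
  after byte 0 (153): sum1=153, sum2=153
  after byte 1 (100): sum1=253, sum2=151
  after byte 2 (69): sum1=67, sum2=218
  after byte 3 (253): sum1=65, sum2=28
  after byte 4 (83): sum1=148, sum2=176
  after byte 5 (94): sum1=242, sum2=163
Checksum = sum2·256 + sum1 = 163·256 + 242 = 41970 = 0xA3F2.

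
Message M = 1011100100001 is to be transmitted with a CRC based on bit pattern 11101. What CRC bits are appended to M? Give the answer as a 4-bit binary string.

Append 4 zeros: 10111001000010000. Divide by 11101 (XOR where the leading bit is 1):
  pos 0: 10111 XOR 11101 = 01010
  pos 1: 10100 XOR 11101 = 01001
  pos 2: 10010 XOR 11101 = 01111
  pos 3: 11111 XOR 11101 = 00010
  pos 6: 10000 XOR 11101 = 01101
  pos 7: 11010 XOR 11101 = 00111
  pos 9: 11110 XOR 11101 = 00011
  pos 12: 11000 XOR 11101 = 00101
Remainder (last 4 bits) = 0101. This is the CRC / FCS.

0101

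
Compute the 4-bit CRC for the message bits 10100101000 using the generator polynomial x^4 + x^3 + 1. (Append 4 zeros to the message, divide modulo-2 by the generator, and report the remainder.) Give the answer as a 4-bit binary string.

1101

Append 4 zeros: 101001010000000. Divide by 11001 (XOR where the leading bit is 1):
  pos 0: 10100 XOR 11001 = 01101
  pos 1: 11011 XOR 11001 = 00010
  pos 4: 10010 XOR 11001 = 01011
  pos 5: 10110 XOR 11001 = 01111
  pos 6: 11110 XOR 11001 = 00111
  pos 8: 11100 XOR 11001 = 00101
  pos 10: 10100 XOR 11001 = 01101
Remainder (last 4 bits) = 1101. This is the CRC / FCS.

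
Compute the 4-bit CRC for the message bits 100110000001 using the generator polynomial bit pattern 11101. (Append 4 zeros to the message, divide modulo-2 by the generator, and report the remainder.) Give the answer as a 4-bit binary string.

0101

Append 4 zeros: 1001100000010000. Divide by 11101 (XOR where the leading bit is 1):
  pos 0: 10011 XOR 11101 = 01110
  pos 1: 11100 XOR 11101 = 00001
  pos 5: 10000 XOR 11101 = 01101
  pos 6: 11010 XOR 11101 = 00111
  pos 8: 11110 XOR 11101 = 00011
  pos 11: 11000 XOR 11101 = 00101
Remainder (last 4 bits) = 0101. This is the CRC / FCS.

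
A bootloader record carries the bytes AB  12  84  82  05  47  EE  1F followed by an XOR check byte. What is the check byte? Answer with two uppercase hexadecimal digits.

XOR the bytes together:
  start with 0xAB
  0xAB ⊕ 0x12 = 0xB9
  0xB9 ⊕ 0x84 = 0x3D
  0x3D ⊕ 0x82 = 0xBF
  0xBF ⊕ 0x05 = 0xBA
  0xBA ⊕ 0x47 = 0xFD
  0xFD ⊕ 0xEE = 0x13
  0x13 ⊕ 0x1F = 0x0C

0C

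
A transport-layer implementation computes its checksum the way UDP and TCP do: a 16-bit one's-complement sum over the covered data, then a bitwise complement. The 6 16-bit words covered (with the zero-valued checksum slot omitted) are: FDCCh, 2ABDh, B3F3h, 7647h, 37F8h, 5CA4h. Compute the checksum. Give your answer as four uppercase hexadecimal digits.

One's-complement addition (fold any carry out of bit 15 back into bit 0):
  0xFDCC + 0x2ABD = 0x12889 → wrap carry → 0x288A
  0x288A + 0xB3F3 = 0x0DC7D
  0xDC7D + 0x7647 = 0x152C4 → wrap carry → 0x52C5
  0x52C5 + 0x37F8 = 0x08ABD
  0x8ABD + 0x5CA4 = 0x0E761
One's-complement sum = 0xE761.
Checksum = ~0xE761 & 0xFFFF = 0x189E.

189E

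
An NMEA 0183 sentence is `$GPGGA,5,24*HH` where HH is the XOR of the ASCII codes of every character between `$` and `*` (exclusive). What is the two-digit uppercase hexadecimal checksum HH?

65

XOR the ASCII codes of the payload characters:
  'G' = 0x47 → acc = 0x47
  'P' = 0x50 → acc = 0x17
  'G' = 0x47 → acc = 0x50
  'G' = 0x47 → acc = 0x17
  'A' = 0x41 → acc = 0x56
  ',' = 0x2C → acc = 0x7A
  '5' = 0x35 → acc = 0x4F
  ',' = 0x2C → acc = 0x63
  '2' = 0x32 → acc = 0x51
  '4' = 0x34 → acc = 0x65
Checksum = 0x65.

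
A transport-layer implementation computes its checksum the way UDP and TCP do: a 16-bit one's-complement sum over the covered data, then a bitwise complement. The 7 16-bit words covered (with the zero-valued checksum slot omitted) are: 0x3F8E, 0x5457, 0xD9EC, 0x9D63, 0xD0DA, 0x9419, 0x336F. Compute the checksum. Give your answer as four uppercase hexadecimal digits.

5C66

One's-complement addition (fold any carry out of bit 15 back into bit 0):
  0x3F8E + 0x5457 = 0x093E5
  0x93E5 + 0xD9EC = 0x16DD1 → wrap carry → 0x6DD2
  0x6DD2 + 0x9D63 = 0x10B35 → wrap carry → 0x0B36
  0x0B36 + 0xD0DA = 0x0DC10
  0xDC10 + 0x9419 = 0x17029 → wrap carry → 0x702A
  0x702A + 0x336F = 0x0A399
One's-complement sum = 0xA399.
Checksum = ~0xA399 & 0xFFFF = 0x5C66.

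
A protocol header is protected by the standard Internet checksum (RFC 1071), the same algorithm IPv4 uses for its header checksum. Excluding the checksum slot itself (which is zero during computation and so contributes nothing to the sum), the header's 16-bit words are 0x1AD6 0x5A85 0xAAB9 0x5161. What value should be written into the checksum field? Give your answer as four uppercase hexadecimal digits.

8E89

One's-complement addition (fold any carry out of bit 15 back into bit 0):
  0x1AD6 + 0x5A85 = 0x0755B
  0x755B + 0xAAB9 = 0x12014 → wrap carry → 0x2015
  0x2015 + 0x5161 = 0x07176
One's-complement sum = 0x7176.
Checksum = ~0x7176 & 0xFFFF = 0x8E89.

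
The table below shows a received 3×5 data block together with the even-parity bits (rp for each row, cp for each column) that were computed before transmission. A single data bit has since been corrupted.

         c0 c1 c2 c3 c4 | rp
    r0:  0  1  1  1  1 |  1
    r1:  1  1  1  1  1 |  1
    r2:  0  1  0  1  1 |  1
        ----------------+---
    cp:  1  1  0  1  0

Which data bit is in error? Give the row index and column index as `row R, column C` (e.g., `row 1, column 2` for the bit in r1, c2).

Recompute each row's even parity and compare to rp:
  r0: data parity 0, sent rp 1 → mismatch
  r1: data parity 1, sent rp 1 → ok
  r2: data parity 1, sent rp 1 → ok
Recompute each column's even parity and compare to cp:
  c0: data parity 1, sent cp 1 → ok
  c1: data parity 1, sent cp 1 → ok
  c2: data parity 0, sent cp 0 → ok
  c3: data parity 1, sent cp 1 → ok
  c4: data parity 1, sent cp 0 → mismatch
Exactly one row (r0) and one column (c4) fail → the flipped bit is at their intersection.

row 0, column 4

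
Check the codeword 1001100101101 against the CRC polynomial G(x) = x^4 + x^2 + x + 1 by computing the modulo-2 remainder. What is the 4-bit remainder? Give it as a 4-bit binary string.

1011

Modulo-2 division of 1001100101101 by 10111:
  pos 0: 10011 XOR 10111 = 00100
  pos 2: 10000 XOR 10111 = 00111
  pos 4: 11110 XOR 10111 = 01001
  pos 5: 10011 XOR 10111 = 00100
  pos 7: 10010 XOR 10111 = 00101
Remainder = 1011 (nonzero — an error is detected).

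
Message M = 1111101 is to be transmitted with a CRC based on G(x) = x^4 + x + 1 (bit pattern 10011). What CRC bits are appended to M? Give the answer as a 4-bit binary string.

1100

Append 4 zeros: 11111010000. Divide by 10011 (XOR where the leading bit is 1):
  pos 0: 11111 XOR 10011 = 01100
  pos 1: 11000 XOR 10011 = 01011
  pos 2: 10111 XOR 10011 = 00100
  pos 4: 10000 XOR 10011 = 00011
Remainder (last 4 bits) = 1100. This is the CRC / FCS.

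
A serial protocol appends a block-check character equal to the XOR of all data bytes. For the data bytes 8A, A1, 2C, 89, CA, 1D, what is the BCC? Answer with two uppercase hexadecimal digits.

59

XOR the bytes together:
  start with 0x8A
  0x8A ⊕ 0xA1 = 0x2B
  0x2B ⊕ 0x2C = 0x07
  0x07 ⊕ 0x89 = 0x8E
  0x8E ⊕ 0xCA = 0x44
  0x44 ⊕ 0x1D = 0x59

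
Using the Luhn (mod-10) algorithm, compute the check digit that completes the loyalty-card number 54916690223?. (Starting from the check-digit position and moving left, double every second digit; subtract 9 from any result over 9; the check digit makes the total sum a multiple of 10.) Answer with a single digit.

Partial digits right→left: 3 2 2 0 9 6 6 1 9 4 5
Double every second digit counting from the check-digit position (so the 1st, 3rd, 5th, ... of the partial from the right).
  doubled (with −9 where >9): 6 4 9 3 9 1 → sum 32
  kept as-is: 2 0 6 1 4 → sum 13
Total = 32 + 13 = 45.
Check digit = (10 − (45 mod 10)) mod 10 = 5.

5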